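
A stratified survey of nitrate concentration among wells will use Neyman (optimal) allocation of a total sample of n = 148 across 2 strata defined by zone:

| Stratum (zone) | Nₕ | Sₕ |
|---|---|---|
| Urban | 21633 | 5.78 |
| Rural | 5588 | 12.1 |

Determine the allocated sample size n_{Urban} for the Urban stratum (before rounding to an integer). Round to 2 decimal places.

96.06

Neyman allocation: nₕ = n·NₕSₕ / Σⱼ NⱼSⱼ.
Σ NⱼSⱼ = 21633·5.78 + 5588·12.1 = 192653.54.
n_{Urban} = 148·21633·5.78 / 192653.54 = 96.06.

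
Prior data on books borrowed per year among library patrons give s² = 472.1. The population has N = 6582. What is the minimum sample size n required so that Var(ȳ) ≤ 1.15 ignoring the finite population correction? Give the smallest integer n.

411

Without fpc, n₀ = s²/D = 472.1/1.15 = 410.5217.
Rounding up, n = 411.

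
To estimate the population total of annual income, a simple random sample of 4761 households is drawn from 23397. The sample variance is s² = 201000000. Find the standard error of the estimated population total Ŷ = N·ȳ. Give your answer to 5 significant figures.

4.2905 × 10^6

Var(Ŷ) = N²·Var(ȳ) = N²·(1 − n/N)·s²/n.
f = 4761/23397 = 0.20348763; Var(ȳ) = 0.79651237·201000000/4761 = 33627.176.
Var(Ŷ) = 23397² · 33627.176 = 1.8408176 × 10^13.
SE(Ŷ) = √(1.8408176 × 10^13) = 4.2905 × 10^6.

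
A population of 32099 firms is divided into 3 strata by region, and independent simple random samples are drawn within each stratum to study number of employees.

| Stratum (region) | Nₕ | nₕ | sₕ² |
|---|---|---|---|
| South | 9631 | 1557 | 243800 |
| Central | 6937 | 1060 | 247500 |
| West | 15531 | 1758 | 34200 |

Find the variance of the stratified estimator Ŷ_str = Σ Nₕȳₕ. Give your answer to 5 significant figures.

Var(Ŷ_str) = Σₕ Nₕ²(1 − fₕ)sₕ²/nₕ.
South: 9631²·(1 − 1557/9631)·243800/1557 = 1.2176016 × 10^10.
Central: 6937²·(1 − 1060/6937)·247500/1060 = 9.5191183 × 10^9.
West: 15531²·(1 − 1758/15531)·34200/1758 = 4.1613592 × 10^9.
Sum = 2.5856494 × 10^10.

2.5856 × 10^10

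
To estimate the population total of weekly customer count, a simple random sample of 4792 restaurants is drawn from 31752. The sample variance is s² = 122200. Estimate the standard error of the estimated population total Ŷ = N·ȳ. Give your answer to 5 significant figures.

Var(Ŷ) = N²·Var(ȳ) = N²·(1 − n/N)·s²/n.
f = 4792/31752 = 0.15091963; Var(ȳ) = 0.84908037·122200/4792 = 21.652258.
Var(Ŷ) = 31752² · 21.652258 = 2.1829579 × 10^10.
SE(Ŷ) = √(2.1829579 × 10^10) = 147750.

147750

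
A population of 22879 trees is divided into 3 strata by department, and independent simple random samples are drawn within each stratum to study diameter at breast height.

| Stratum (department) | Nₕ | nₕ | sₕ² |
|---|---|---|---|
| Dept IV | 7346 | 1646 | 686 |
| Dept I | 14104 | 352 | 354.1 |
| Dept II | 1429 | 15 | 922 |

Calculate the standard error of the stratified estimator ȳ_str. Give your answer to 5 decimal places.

Var(ȳ_str) = Σₕ Wₕ²(1 − fₕ)sₕ²/nₕ with Wₕ = Nₕ/N, N = 22879.
Dept IV: Wₕ = 0.32108047; term = 0.32108047²·(1 − 0.22406752)·686/1646 = 0.033338495.
Dept I: Wₕ = 0.61646051; term = 0.61646051²·(1 − 0.02495746)·354.1/352 = 0.37274974.
Dept II: Wₕ = 0.06245902; term = 0.06245902²·(1 − 0.01049685)·922/15 = 0.2372724.
Sum = 0.64336064.
SE = √(0.64336064) = 0.80210.

0.80210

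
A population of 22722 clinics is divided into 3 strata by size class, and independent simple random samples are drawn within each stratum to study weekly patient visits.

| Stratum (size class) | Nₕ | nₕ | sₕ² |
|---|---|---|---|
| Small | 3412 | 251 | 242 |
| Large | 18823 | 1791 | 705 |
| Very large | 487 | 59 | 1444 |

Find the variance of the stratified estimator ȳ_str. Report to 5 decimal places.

0.27445

Var(ȳ_str) = Σₕ Wₕ²(1 − fₕ)sₕ²/nₕ with Wₕ = Nₕ/N, N = 22722.
Small: Wₕ = 0.15016284; term = 0.15016284²·(1 − 0.07356389)·242/251 = 0.020141047.
Large: Wₕ = 0.82840419; term = 0.82840419²·(1 − 0.09514955)·705/1791 = 0.24443023.
Very large: Wₕ = 0.02143297; term = 0.02143297²·(1 − 0.12114990)·1444/59 = 0.0098808612.
Sum = 0.27445214.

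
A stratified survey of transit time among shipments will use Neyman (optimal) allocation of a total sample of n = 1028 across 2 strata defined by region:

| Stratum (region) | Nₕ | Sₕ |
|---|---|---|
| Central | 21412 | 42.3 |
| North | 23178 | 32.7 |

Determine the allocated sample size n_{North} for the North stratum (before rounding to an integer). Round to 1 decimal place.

468.3

Neyman allocation: nₕ = n·NₕSₕ / Σⱼ NⱼSⱼ.
Σ NⱼSⱼ = 21412·42.3 + 23178·32.7 = 1.6636482 × 10^6.
n_{North} = 1028·23178·32.7 / (1.6636482 × 10^6) = 468.3.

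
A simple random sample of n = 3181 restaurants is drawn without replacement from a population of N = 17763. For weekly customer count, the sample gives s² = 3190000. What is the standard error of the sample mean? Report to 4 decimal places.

28.6922

Under SRS without replacement, Var(ȳ) = (1 − f)·s²/n with f = n/N = 3181/17763 = 0.17908011.
Var(ȳ) = (1 − 0.17908011)·3190000/3181 = 0.82091989·1002.8293 = 823.24252.
SE(ȳ) = √(823.24252) = 28.6922.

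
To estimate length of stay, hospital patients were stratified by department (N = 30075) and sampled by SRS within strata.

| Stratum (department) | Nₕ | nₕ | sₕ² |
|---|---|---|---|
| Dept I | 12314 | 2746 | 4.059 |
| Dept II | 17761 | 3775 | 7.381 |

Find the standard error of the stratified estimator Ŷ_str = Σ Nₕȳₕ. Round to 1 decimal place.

812.3

Var(Ŷ_str) = Σₕ Nₕ²(1 − fₕ)sₕ²/nₕ.
Dept I: 12314²·(1 − 2746/12314)·4.059/2746 = 174156.16.
Dept II: 17761²·(1 − 3775/17761)·7.381/3775 = 485690.03.
Sum = 659846.19.
SE = √(659846.19) = 812.3.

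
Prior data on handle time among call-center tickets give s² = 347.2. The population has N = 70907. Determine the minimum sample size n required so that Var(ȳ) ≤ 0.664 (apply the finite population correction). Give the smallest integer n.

520

Without fpc, n₀ = s²/D = 347.2/0.664 = 522.8916.
With fpc, (1 − n/N)·s²/n ≤ D requires n ≥ n₀/(1 + n₀/N) = 522.8916/(1 + 522.8916/70907) = 519.0639.
Rounding up, n = 520.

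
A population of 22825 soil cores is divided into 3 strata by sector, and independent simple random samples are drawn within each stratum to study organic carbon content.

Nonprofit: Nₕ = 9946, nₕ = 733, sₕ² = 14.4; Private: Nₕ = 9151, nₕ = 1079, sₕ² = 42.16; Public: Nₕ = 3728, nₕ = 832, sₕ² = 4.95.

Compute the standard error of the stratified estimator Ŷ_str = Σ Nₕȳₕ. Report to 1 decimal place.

Var(Ŷ_str) = Σₕ Nₕ²(1 − fₕ)sₕ²/nₕ.
Nonprofit: 9946²·(1 − 733/9946)·14.4/733 = 1.8001473 × 10^6.
Private: 9151²·(1 − 1079/9151)·42.16/1079 = 2.8862162 × 10^6.
Public: 3728²·(1 − 832/3728)·4.95/832 = 64232.723.
Sum = 4.7505962 × 10^6.
SE = √(4.7505962 × 10^6) = 2179.6.

2179.6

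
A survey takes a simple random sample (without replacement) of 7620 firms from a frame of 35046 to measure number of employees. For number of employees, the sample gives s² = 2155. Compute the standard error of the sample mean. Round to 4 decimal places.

Under SRS without replacement, Var(ȳ) = (1 − f)·s²/n with f = n/N = 7620/35046 = 0.21742852.
Var(ȳ) = (1 − 0.21742852)·2155/7620 = 0.78257148·0.2828084 = 0.22131779.
SE(ȳ) = √(0.22131779) = 0.4704.

0.4704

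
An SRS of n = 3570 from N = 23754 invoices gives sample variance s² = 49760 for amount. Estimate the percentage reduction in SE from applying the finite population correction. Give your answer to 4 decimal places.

f = n/N = 3570/23754 = 0.15029048.
SE_no-fpc = √(s²/n) = 3.7334134; SE_fpc = √((1−f)s²/n) = 3.4414489.
Ratio = √(1−f) = 0.92179690. Reduction = 100·(1 − 0.92179690) = 7.8203%.

7.8203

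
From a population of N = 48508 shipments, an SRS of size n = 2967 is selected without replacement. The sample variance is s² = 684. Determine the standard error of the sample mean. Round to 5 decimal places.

Under SRS without replacement, Var(ȳ) = (1 − f)·s²/n with f = n/N = 2967/48508 = 0.06116517.
Var(ȳ) = (1 − 0.06116517)·684/2967 = 0.93883483·0.23053589 = 0.21643513.
SE(ȳ) = √(0.21643513) = 0.46523.

0.46523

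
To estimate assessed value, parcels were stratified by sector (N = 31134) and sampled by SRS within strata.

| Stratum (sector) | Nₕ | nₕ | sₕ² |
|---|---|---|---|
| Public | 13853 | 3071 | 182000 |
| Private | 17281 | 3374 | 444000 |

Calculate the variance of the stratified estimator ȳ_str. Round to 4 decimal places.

41.7585

Var(ȳ_str) = Σₕ Wₕ²(1 − fₕ)sₕ²/nₕ with Wₕ = Nₕ/N, N = 31134.
Public: Wₕ = 0.44494765; term = 0.44494765²·(1 − 0.22168483)·182000/3071 = 9.1319787.
Private: Wₕ = 0.55505235; term = 0.55505235²·(1 − 0.19524333)·444000/3374 = 32.626492.
Sum = 41.758471.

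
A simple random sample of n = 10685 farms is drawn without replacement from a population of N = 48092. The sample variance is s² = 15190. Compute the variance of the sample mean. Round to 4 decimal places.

1.1058

Under SRS without replacement, Var(ȳ) = (1 − f)·s²/n with f = n/N = 10685/48092 = 0.22217832.
Var(ȳ) = (1 − 0.22217832)·15190/10685 = 0.77782168·1.4216191 = 1.1057661.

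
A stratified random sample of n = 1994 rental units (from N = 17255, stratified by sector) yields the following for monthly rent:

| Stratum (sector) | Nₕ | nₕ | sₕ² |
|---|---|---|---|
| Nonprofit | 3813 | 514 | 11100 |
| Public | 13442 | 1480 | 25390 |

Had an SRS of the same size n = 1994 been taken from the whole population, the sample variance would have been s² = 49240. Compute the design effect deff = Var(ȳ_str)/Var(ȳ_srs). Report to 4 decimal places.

Var(ȳ_str) = Σ Wₕ²(1−fₕ)sₕ²/nₕ with Wₕ = Nₕ/17255:
  Nonprofit: (3813/17255)²·(1−514/3813)·11100/514 = 0.91238693
  Public: (13442/17255)²·(1−1480/13442)·25390/1480 = 9.2648576
  → Var(ȳ_str) = 10.177245.
Var(ȳ_srs) = (1 − 1994/17255)·49240/1994 = 21.840417.
deff = 10.177245 / 21.840417 = 0.4660.

0.4660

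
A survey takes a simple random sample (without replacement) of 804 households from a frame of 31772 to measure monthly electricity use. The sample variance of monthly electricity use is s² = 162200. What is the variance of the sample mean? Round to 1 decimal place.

196.6

Under SRS without replacement, Var(ȳ) = (1 − f)·s²/n with f = n/N = 804/31772 = 0.02530530.
Var(ȳ) = (1 − 0.02530530)·162200/804 = 0.97469470·201.74129 = 196.63617.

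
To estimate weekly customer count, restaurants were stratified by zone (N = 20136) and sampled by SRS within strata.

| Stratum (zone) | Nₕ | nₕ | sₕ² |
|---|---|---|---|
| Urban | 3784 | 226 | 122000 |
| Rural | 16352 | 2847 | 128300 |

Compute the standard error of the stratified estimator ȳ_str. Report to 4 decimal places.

6.5169

Var(ȳ_str) = Σₕ Wₕ²(1 − fₕ)sₕ²/nₕ with Wₕ = Nₕ/N, N = 20136.
Urban: Wₕ = 0.18792213; term = 0.18792213²·(1 − 0.05972516)·122000/226 = 17.925119.
Rural: Wₕ = 0.81207787; term = 0.81207787²·(1 − 0.17410714)·128300/2847 = 24.54473.
Sum = 42.469849.
SE = √(42.469849) = 6.5169.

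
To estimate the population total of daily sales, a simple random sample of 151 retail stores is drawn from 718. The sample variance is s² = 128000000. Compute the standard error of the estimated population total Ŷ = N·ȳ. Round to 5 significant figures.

Var(Ŷ) = N²·Var(ȳ) = N²·(1 − n/N)·s²/n.
f = 151/718 = 0.21030641; Var(ȳ) = 0.78969359·128000000/151 = 669409.14.
Var(Ŷ) = 718² · 669409.14 = 3.4509648 × 10^11.
SE(Ŷ) = √(3.4509648 × 10^11) = 587450.

587450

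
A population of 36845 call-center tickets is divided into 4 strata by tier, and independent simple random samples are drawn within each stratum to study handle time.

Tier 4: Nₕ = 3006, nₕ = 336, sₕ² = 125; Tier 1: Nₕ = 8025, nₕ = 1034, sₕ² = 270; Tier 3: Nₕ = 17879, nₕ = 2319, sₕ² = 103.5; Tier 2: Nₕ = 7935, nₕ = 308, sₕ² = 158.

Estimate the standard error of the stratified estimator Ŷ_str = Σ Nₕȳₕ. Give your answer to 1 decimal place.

7816.5

Var(Ŷ_str) = Σₕ Nₕ²(1 − fₕ)sₕ²/nₕ.
Tier 4: 3006²·(1 − 336/3006)·125/336 = 2.9858705 × 10^6.
Tier 1: 8025²·(1 − 1034/8025)·270/1034 = 1.4649661 × 10^7.
Tier 3: 17879²·(1 − 2319/17879)·103.5/2319 = 1.2416306 × 10^7.
Tier 2: 7935²·(1 − 308/7935)·158/308 = 3.10461 × 10^7.
Sum = 6.1097938 × 10^7.
SE = √(6.1097938 × 10^7) = 7816.5.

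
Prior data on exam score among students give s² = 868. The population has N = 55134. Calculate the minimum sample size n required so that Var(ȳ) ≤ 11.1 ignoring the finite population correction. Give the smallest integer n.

79

Without fpc, n₀ = s²/D = 868/11.1 = 78.1982.
Rounding up, n = 79.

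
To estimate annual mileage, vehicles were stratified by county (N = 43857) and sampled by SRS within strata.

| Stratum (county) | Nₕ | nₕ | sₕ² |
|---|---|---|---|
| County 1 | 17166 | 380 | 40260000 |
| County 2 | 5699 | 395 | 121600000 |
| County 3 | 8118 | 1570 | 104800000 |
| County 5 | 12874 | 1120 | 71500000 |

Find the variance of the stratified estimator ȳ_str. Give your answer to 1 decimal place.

Var(ȳ_str) = Σₕ Wₕ²(1 − fₕ)sₕ²/nₕ with Wₕ = Nₕ/N, N = 43857.
County 1: Wₕ = 0.39140844; term = 0.39140844²·(1 − 0.02213678)·40260000/380 = 15871.891.
County 2: Wₕ = 0.12994505; term = 0.12994505²·(1 − 0.06931041)·121600000/395 = 4837.9437.
County 3: Wₕ = 0.18510158; term = 0.18510158²·(1 − 0.19339739)·104800000/1570 = 1844.7669.
County 5: Wₕ = 0.29354493; term = 0.29354493²·(1 − 0.08699705)·71500000/1120 = 5022.3777.
Sum = 27576.979.

27577.0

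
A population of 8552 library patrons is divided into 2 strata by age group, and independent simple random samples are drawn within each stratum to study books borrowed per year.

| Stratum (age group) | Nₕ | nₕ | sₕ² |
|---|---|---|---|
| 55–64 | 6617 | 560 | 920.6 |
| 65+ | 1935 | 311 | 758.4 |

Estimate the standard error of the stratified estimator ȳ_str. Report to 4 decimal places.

Var(ȳ_str) = Σₕ Wₕ²(1 − fₕ)sₕ²/nₕ with Wₕ = Nₕ/N, N = 8552.
55–64: Wₕ = 0.77373714; term = 0.77373714²·(1 − 0.08463050)·920.6/560 = 0.90087859.
65+: Wₕ = 0.22626286; term = 0.22626286²·(1 − 0.16072351)·758.4/311 = 0.10477787.
Sum = 1.0056565.
SE = √(1.0056565) = 1.0028.

1.0028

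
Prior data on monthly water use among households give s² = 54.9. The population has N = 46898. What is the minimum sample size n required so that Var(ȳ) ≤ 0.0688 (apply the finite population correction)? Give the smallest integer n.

Without fpc, n₀ = s²/D = 54.9/0.0688 = 797.9651.
With fpc, (1 − n/N)·s²/n ≤ D requires n ≥ n₀/(1 + n₀/N) = 797.9651/(1 + 797.9651/46898) = 784.6149.
Rounding up, n = 785.

785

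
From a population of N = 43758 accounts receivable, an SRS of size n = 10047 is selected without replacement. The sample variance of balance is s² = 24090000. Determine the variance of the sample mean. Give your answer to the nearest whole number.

Under SRS without replacement, Var(ȳ) = (1 − f)·s²/n with f = n/N = 10047/43758 = 0.22960373.
Var(ȳ) = (1 − 0.22960373)·24090000/10047 = 0.77039627·2397.7307 = 1847.2028.

1847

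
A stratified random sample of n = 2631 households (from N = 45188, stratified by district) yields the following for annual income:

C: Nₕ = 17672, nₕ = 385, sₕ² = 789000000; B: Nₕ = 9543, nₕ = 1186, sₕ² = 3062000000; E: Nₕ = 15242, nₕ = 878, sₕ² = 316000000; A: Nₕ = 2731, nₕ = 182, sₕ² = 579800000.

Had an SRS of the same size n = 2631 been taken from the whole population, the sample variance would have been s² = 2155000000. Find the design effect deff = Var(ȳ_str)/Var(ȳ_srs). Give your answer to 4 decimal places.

Var(ȳ_str) = Σ Wₕ²(1−fₕ)sₕ²/nₕ with Wₕ = Nₕ/45188:
  C: (17672/45188)²·(1−385/17672)·789000000/385 = 306602.27
  B: (9543/45188)²·(1−1186/9543)·3062000000/1186 = 100834.6
  E: (15242/45188)²·(1−878/15242)·316000000/878 = 38589.014
  A: (2731/45188)²·(1−182/2731)·579800000/182 = 10860.557
  → Var(ȳ_str) = 456886.44.
Var(ȳ_srs) = (1 − 2631/45188)·2155000000/2631 = 771390.55.
deff = 456886.44 / 771390.55 = 0.5923.

0.5923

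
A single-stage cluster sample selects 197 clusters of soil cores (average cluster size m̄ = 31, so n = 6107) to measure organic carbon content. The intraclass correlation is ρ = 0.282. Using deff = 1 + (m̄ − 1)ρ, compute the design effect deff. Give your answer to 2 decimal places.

9.46

deff = 1 + (31 − 1)·0.282 = 1 + 8.46 = 9.46.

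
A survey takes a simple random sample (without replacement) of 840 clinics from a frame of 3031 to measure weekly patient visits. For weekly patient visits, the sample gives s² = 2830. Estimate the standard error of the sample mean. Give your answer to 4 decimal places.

1.5606

Under SRS without replacement, Var(ȳ) = (1 − f)·s²/n with f = n/N = 840/3031 = 0.27713626.
Var(ȳ) = (1 − 0.27713626)·2830/840 = 0.72286374·3.3690476 = 2.4353624.
SE(ȳ) = √(2.4353624) = 1.5606.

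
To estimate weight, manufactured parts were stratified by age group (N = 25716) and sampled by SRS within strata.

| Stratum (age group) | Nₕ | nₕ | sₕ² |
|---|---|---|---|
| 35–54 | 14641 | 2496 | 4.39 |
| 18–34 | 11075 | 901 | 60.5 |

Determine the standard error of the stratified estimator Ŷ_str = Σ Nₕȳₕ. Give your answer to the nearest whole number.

2807

Var(Ŷ_str) = Σₕ Nₕ²(1 − fₕ)sₕ²/nₕ.
35–54: 14641²·(1 − 2496/14641)·4.39/2496 = 312743.43.
18–34: 11075²·(1 − 901/11075)·60.5/901 = 7.565995 × 10^6.
Sum = 7.8787384 × 10^6.
SE = √(7.8787384 × 10^6) = 2807.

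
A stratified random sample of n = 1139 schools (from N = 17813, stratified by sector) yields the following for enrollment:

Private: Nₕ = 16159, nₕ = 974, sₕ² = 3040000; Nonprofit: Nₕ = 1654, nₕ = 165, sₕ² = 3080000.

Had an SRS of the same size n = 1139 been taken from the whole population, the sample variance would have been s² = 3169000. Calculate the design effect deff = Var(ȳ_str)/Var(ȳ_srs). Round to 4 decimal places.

Var(ȳ_str) = Σ Wₕ²(1−fₕ)sₕ²/nₕ with Wₕ = Nₕ/17813:
  Private: (16159/17813)²·(1−974/16159)·3040000/974 = 2413.6248
  Nonprofit: (1654/17813)²·(1−165/1654)·3080000/165 = 144.8848
  → Var(ȳ_str) = 2558.5096.
Var(ȳ_srs) = (1 − 1139/17813)·3169000/1139 = 2604.3614.
deff = 2558.5096 / 2604.3614 = 0.9824.

0.9824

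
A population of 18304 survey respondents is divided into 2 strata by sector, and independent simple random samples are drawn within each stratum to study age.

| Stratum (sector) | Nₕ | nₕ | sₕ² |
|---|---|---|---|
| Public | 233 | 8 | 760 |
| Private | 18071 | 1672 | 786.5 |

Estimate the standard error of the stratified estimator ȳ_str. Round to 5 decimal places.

0.65646

Var(ȳ_str) = Σₕ Wₕ²(1 − fₕ)sₕ²/nₕ with Wₕ = Nₕ/N, N = 18304.
Public: Wₕ = 0.01272946; term = 0.01272946²·(1 − 0.03433476)·760/8 = 0.014865175.
Private: Wₕ = 0.98727054; term = 0.98727054²·(1 − 0.09252393)·786.5/1672 = 0.41607344.
Sum = 0.43093862.
SE = √(0.43093862) = 0.65646.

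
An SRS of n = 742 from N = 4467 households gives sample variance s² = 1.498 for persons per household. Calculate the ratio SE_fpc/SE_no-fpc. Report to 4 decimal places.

f = n/N = 742/4467 = 0.16610701.
SE_no-fpc = √(s²/n) = 0.044931814; SE_fpc = √((1−f)s²/n) = 0.041030718.
Ratio = √(1−f) = 0.91317742.

0.9132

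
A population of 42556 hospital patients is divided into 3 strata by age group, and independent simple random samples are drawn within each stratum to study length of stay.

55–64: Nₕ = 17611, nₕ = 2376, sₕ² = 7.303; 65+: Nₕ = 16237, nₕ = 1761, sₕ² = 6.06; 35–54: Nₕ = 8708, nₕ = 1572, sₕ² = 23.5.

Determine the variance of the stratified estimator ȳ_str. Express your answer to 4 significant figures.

Var(ȳ_str) = Σₕ Wₕ²(1 − fₕ)sₕ²/nₕ with Wₕ = Nₕ/N, N = 42556.
55–64: Wₕ = 0.41383119; term = 0.41383119²·(1 − 0.13491568)·7.303/2376 = 4.553651 × 10^-4.
65+: Wₕ = 0.38154432; term = 0.38154432²·(1 − 0.10845600)·6.06/1761 = 4.4662809 × 10^-4.
35–54: Wₕ = 0.20462449; term = 0.20462449²·(1 − 0.18052366)·23.5/1572 = 5.1294049 × 10^-4.
Sum = 0.0014149337.

0.001415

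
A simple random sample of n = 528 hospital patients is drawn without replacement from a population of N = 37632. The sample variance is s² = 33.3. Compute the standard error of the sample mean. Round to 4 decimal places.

Under SRS without replacement, Var(ȳ) = (1 − f)·s²/n with f = n/N = 528/37632 = 0.01403061.
Var(ȳ) = (1 − 0.01403061)·33.3/528 = 0.98596939·0.063068182 = 0.062183297.
SE(ȳ) = √(0.062183297) = 0.2494.

0.2494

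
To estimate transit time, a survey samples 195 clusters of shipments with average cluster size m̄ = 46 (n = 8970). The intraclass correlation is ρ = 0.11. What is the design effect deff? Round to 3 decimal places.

deff = 1 + (46 − 1)·0.11 = 1 + 4.95 = 5.95.

5.950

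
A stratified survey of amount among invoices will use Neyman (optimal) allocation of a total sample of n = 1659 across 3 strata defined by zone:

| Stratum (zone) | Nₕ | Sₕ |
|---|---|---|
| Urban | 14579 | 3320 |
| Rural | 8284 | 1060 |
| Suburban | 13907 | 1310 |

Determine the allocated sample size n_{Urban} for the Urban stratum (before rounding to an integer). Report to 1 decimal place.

1065.0

Neyman allocation: nₕ = n·NₕSₕ / Σⱼ NⱼSⱼ.
Σ NⱼSⱼ = 14579·3320 + 8284·1060 + 13907·1310 = 7.540149 × 10^7.
n_{Urban} = 1659·14579·3320 / (7.540149 × 10^7) = 1065.0.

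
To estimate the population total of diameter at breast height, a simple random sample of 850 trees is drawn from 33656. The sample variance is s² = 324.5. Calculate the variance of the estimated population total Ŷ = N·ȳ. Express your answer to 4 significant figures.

4.215 × 10^8

Var(Ŷ) = N²·Var(ȳ) = N²·(1 − n/N)·s²/n.
f = 850/33656 = 0.02525553; Var(ȳ) = 0.97474447·324.5/850 = 0.37212304.
Var(Ŷ) = 33656² · 0.37212304 = 4.2151357 × 10^8.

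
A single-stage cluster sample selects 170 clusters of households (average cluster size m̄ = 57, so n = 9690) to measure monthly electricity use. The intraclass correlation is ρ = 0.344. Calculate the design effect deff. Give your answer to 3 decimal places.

deff = 1 + (57 − 1)·0.344 = 1 + 19.264 = 20.264.

20.264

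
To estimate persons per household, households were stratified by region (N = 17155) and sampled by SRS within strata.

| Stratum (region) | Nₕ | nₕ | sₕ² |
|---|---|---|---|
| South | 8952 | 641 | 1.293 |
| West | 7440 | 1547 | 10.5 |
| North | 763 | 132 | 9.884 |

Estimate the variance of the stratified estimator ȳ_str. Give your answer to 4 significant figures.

0.001644

Var(ȳ_str) = Σₕ Wₕ²(1 − fₕ)sₕ²/nₕ with Wₕ = Nₕ/N, N = 17155.
South: Wₕ = 0.52183037; term = 0.52183037²·(1 − 0.07160411)·1.293/641 = 5.0995565 × 10^-4.
West: Wₕ = 0.43369280; term = 0.43369280²·(1 − 0.20793011)·10.5/1547 = 0.0010111764.
North: Wₕ = 0.04447683; term = 0.04447683²·(1 − 0.17300131)·9.884/132 = 1.2249864 × 10^-4.
Sum = 0.0016436307.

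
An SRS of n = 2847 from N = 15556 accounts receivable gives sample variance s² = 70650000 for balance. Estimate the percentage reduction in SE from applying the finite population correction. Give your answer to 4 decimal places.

9.6128

f = n/N = 2847/15556 = 0.18301620.
SE_no-fpc = √(s²/n) = 157.52967; SE_fpc = √((1−f)s²/n) = 142.38658.
Ratio = √(1−f) = 0.90387156. Reduction = 100·(1 − 0.90387156) = 9.6128%.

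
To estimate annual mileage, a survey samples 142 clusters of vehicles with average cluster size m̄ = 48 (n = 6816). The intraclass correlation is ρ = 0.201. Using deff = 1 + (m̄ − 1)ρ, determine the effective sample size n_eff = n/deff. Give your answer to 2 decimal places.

deff = 1 + (48 − 1)·0.201 = 1 + 9.447 = 10.447.
n_eff = 6816 / 10.447 = 652.44.

652.44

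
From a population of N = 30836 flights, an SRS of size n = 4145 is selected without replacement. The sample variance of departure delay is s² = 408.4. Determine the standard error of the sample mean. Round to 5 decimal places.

Under SRS without replacement, Var(ȳ) = (1 − f)·s²/n with f = n/N = 4145/30836 = 0.13442081.
Var(ȳ) = (1 − 0.13442081)·408.4/4145 = 0.86557919·0.098528347 = 0.085284087.
SE(ȳ) = √(0.085284087) = 0.29203.

0.29203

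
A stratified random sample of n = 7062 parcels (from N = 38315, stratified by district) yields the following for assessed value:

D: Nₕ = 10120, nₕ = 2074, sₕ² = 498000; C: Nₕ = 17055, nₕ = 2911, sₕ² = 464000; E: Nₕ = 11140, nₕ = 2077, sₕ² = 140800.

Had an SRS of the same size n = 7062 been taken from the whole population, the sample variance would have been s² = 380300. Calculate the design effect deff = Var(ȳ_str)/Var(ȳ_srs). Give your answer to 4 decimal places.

1.0056

Var(ȳ_str) = Σ Wₕ²(1−fₕ)sₕ²/nₕ with Wₕ = Nₕ/38315:
  D: (10120/38315)²·(1−2074/10120)·498000/2074 = 13.318137
  C: (17055/38315)²·(1−2911/17055)·464000/2911 = 26.191603
  E: (11140/38315)²·(1−2077/11140)·140800/2077 = 4.6621438
  → Var(ȳ_str) = 44.171884.
Var(ȳ_srs) = (1 − 7062/38315)·380300/7062 = 43.925984.
deff = 44.171884 / 43.925984 = 1.0056.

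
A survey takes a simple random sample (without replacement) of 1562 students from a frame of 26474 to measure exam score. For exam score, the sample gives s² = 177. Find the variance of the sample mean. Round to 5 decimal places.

Under SRS without replacement, Var(ȳ) = (1 − f)·s²/n with f = n/N = 1562/26474 = 0.05900128.
Var(ȳ) = (1 − 0.05900128)·177/1562 = 0.94099872·0.11331626 = 0.10663046.

0.10663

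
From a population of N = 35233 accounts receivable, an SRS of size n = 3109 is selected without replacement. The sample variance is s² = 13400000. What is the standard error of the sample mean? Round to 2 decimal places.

Under SRS without replacement, Var(ȳ) = (1 − f)·s²/n with f = n/N = 3109/35233 = 0.08824114.
Var(ȳ) = (1 − 0.08824114)·13400000/3109 = 0.91175886·4310.0675 = 3929.7423.
SE(ȳ) = √(3929.7423) = 62.69.

62.69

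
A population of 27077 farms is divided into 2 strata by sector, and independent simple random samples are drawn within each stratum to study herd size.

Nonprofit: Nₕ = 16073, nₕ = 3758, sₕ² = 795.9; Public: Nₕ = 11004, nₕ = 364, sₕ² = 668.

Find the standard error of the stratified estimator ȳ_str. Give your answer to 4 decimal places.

0.5918

Var(ȳ_str) = Σₕ Wₕ²(1 − fₕ)sₕ²/nₕ with Wₕ = Nₕ/N, N = 27077.
Nonprofit: Wₕ = 0.59360343; term = 0.59360343²·(1 − 0.23380825)·795.9/3758 = 0.0571784.
Public: Wₕ = 0.40639657; term = 0.40639657²·(1 − 0.03307888)·668/364 = 0.29306651.
Sum = 0.35024491.
SE = √(0.35024491) = 0.5918.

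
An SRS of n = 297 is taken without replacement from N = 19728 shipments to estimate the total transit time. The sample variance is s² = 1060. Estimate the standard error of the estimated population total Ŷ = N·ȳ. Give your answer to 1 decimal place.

36988.3

Var(Ŷ) = N²·Var(ȳ) = N²·(1 − n/N)·s²/n.
f = 297/19728 = 0.01505474; Var(ȳ) = 0.98494526·1060/297 = 3.5152928.
Var(Ŷ) = 19728² · 3.5152928 = 1.3681308 × 10^9.
SE(Ŷ) = √(1.3681308 × 10^9) = 36988.3.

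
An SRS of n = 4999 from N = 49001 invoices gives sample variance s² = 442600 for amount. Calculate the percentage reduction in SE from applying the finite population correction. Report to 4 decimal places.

5.2381

f = n/N = 4999/49001 = 0.10201833.
SE_no-fpc = √(s²/n) = 9.4094478; SE_fpc = √((1−f)s²/n) = 8.916571.
Ratio = √(1−f) = 0.94761895. Reduction = 100·(1 − 0.94761895) = 5.2381%.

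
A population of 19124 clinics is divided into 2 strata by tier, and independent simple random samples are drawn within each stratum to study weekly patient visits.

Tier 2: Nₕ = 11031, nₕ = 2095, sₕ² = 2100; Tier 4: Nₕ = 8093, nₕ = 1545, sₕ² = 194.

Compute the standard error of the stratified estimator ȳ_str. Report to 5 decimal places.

Var(ȳ_str) = Σₕ Wₕ²(1 − fₕ)sₕ²/nₕ with Wₕ = Nₕ/N, N = 19124.
Tier 2: Wₕ = 0.57681447; term = 0.57681447²·(1 − 0.18991932)·2100/2095 = 0.2701692.
Tier 4: Wₕ = 0.42318553; term = 0.42318553²·(1 − 0.19090572)·194/1545 = 0.018194243.
Sum = 0.28836344.
SE = √(0.28836344) = 0.53699.

0.53699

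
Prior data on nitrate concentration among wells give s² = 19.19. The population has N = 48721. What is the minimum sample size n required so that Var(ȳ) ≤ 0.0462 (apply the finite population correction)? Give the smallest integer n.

Without fpc, n₀ = s²/D = 19.19/0.0462 = 415.3680.
With fpc, (1 − n/N)·s²/n ≤ D requires n ≥ n₀/(1 + n₀/N) = 415.3680/(1 + 415.3680/48721) = 411.8567.
Rounding up, n = 412.

412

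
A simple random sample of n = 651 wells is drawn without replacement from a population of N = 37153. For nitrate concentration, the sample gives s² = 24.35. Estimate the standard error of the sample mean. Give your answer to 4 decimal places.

Under SRS without replacement, Var(ȳ) = (1 − f)·s²/n with f = n/N = 651/37153 = 0.01752214.
Var(ȳ) = (1 − 0.01752214)·24.35/651 = 0.98247786·0.037403994 = 0.036748596.
SE(ȳ) = √(0.036748596) = 0.1917.

0.1917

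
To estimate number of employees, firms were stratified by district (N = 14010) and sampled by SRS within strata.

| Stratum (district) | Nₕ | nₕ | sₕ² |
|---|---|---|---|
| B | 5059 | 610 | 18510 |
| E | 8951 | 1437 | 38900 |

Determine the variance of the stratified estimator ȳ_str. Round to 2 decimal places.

12.76

Var(ȳ_str) = Σₕ Wₕ²(1 − fₕ)sₕ²/nₕ with Wₕ = Nₕ/N, N = 14010.
B: Wₕ = 0.36109921; term = 0.36109921²·(1 − 0.12057719)·18510/610 = 3.4795846.
E: Wₕ = 0.63890079; term = 0.63890079²·(1 − 0.16054072)·38900/1437 = 9.2759695.
Sum = 12.755554.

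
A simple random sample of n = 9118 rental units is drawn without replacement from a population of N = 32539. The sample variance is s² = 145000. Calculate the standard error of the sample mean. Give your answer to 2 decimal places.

Under SRS without replacement, Var(ȳ) = (1 − f)·s²/n with f = n/N = 9118/32539 = 0.28021759.
Var(ȳ) = (1 − 0.28021759)·145000/9118 = 0.71978241·15.90261 = 11.446419.
SE(ȳ) = √(11.446419) = 3.38.

3.38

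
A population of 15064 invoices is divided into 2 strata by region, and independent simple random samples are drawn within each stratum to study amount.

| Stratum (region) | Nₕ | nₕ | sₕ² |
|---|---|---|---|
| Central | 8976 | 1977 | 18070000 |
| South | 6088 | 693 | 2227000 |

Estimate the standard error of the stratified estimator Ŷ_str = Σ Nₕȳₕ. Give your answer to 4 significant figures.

Var(Ŷ_str) = Σₕ Nₕ²(1 − fₕ)sₕ²/nₕ.
Central: 8976²·(1 − 1977/8976)·18070000/1977 = 5.7420943 × 10^11.
South: 6088²·(1 − 693/6088)·2227000/693 = 1.0554875 × 10^11.
Sum = 6.7975818 × 10^11.
SE = √(6.7975818 × 10^11) = 824500.

824500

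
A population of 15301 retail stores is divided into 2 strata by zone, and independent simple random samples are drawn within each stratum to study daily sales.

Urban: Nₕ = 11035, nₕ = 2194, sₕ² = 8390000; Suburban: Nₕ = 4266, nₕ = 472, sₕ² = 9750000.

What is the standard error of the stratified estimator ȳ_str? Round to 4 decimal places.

54.9688

Var(ȳ_str) = Σₕ Wₕ²(1 − fₕ)sₕ²/nₕ with Wₕ = Nₕ/N, N = 15301.
Urban: Wₕ = 0.72119469; term = 0.72119469²·(1 − 0.19882193)·8390000/2194 = 1593.527.
Suburban: Wₕ = 0.27880531; term = 0.27880531²·(1 − 0.11064229)·9750000/472 = 1428.0426.
Sum = 3021.5696.
SE = √(3021.5696) = 54.9688.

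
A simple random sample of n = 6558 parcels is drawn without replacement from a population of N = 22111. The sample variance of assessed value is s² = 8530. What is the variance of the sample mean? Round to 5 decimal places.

Under SRS without replacement, Var(ȳ) = (1 − f)·s²/n with f = n/N = 6558/22111 = 0.29659446.
Var(ȳ) = (1 − 0.29659446)·8530/6558 = 0.70340554·1.3007014 = 0.9149206.

0.91492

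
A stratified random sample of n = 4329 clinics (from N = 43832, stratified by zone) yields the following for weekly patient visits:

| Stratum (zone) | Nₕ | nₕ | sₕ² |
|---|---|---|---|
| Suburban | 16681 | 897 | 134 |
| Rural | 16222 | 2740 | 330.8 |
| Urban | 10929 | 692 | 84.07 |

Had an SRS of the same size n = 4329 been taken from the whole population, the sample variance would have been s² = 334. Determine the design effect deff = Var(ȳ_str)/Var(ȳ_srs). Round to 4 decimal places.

0.5938

Var(ȳ_str) = Σ Wₕ²(1−fₕ)sₕ²/nₕ with Wₕ = Nₕ/43832:
  Suburban: (16681/43832)²·(1−897/16681)·134/897 = 0.020472408
  Rural: (16222/43832)²·(1−2740/16222)·330.8/2740 = 0.013743302
  Urban: (10929/43832)²·(1−692/10929)·84.07/692 = 0.0070746589
  → Var(ȳ_str) = 0.041290369.
Var(ȳ_srs) = (1 − 4329/43832)·334/4329 = 0.069534074.
deff = 0.041290369 / 0.069534074 = 0.5938.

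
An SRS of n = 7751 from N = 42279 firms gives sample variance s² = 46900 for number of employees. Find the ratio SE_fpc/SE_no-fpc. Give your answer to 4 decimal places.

0.9037

f = n/N = 7751/42279 = 0.18332979.
SE_no-fpc = √(s²/n) = 2.4598439; SE_fpc = √((1−f)s²/n) = 2.2229562.
Ratio = √(1−f) = 0.90369808.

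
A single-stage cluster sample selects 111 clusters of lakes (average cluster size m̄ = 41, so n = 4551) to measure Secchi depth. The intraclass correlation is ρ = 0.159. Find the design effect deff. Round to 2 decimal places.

deff = 1 + (41 − 1)·0.159 = 1 + 6.36 = 7.36.

7.36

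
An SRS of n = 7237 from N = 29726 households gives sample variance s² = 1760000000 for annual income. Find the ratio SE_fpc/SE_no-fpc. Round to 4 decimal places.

f = n/N = 7237/29726 = 0.24345691.
SE_no-fpc = √(s²/n) = 493.14774; SE_fpc = √((1−f)s²/n) = 428.93737.
Ratio = √(1−f) = 0.86979486.

0.8698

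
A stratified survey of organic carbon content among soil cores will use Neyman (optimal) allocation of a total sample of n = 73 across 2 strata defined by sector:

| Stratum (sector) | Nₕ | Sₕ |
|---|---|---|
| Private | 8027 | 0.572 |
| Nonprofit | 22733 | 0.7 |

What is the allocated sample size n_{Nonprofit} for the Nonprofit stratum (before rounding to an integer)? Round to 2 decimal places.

Neyman allocation: nₕ = n·NₕSₕ / Σⱼ NⱼSⱼ.
Σ NⱼSⱼ = 8027·0.572 + 22733·0.7 = 20504.544.
n_{Nonprofit} = 73·22733·0.7 / 20504.544 = 56.65.

56.65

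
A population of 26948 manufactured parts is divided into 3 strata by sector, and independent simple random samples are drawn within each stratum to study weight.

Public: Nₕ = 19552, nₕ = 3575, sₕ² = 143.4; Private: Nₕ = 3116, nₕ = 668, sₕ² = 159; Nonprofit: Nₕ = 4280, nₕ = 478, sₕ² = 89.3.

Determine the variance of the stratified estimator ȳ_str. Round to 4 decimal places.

Var(ȳ_str) = Σₕ Wₕ²(1 − fₕ)sₕ²/nₕ with Wₕ = Nₕ/N, N = 26948.
Public: Wₕ = 0.72554550; term = 0.72554550²·(1 − 0.18284574)·143.4/3575 = 0.017254662.
Private: Wₕ = 0.11563010; term = 0.11563010²·(1 − 0.21437741)·159/668 = 0.0025002098.
Nonprofit: Wₕ = 0.15882440; term = 0.15882440²·(1 − 0.11168224)·89.3/478 = 0.0041862616.
Sum = 0.023941133.

0.0239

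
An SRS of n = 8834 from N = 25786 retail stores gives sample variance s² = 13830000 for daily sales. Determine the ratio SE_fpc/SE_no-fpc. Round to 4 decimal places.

0.8108

f = n/N = 8834/25786 = 0.34258900.
SE_no-fpc = √(s²/n) = 39.566933; SE_fpc = √((1−f)s²/n) = 32.08122.
Ratio = √(1−f) = 0.81080885.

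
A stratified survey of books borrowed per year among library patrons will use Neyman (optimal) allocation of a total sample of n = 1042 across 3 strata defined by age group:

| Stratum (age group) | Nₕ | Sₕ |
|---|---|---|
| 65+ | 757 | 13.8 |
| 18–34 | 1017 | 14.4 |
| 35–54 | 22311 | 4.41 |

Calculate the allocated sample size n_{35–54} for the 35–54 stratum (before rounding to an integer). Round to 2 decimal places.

Neyman allocation: nₕ = n·NₕSₕ / Σⱼ NⱼSⱼ.
Σ NⱼSⱼ = 757·13.8 + 1017·14.4 + 22311·4.41 = 123482.91.
n_{35–54} = 1042·22311·4.41 / 123482.91 = 830.27.

830.27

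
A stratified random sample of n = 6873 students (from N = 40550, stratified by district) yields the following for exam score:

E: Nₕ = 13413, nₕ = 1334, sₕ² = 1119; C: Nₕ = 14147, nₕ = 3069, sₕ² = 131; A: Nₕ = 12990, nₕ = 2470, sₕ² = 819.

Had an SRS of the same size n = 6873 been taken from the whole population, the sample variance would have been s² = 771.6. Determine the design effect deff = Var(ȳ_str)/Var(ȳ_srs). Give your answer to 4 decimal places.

1.2257

Var(ȳ_str) = Σ Wₕ²(1−fₕ)sₕ²/nₕ with Wₕ = Nₕ/40550:
  E: (13413/40550)²·(1−1334/13413)·1119/1334 = 0.082651254
  C: (14147/40550)²·(1−3069/14147)·131/3069 = 0.0040683509
  A: (12990/40550)²·(1−2470/12990)·819/2470 = 0.027556885
  → Var(ȳ_str) = 0.11427649.
Var(ȳ_srs) = (1 − 6873/40550)·771.6/6873 = 0.093237026.
deff = 0.11427649 / 0.093237026 = 1.2257.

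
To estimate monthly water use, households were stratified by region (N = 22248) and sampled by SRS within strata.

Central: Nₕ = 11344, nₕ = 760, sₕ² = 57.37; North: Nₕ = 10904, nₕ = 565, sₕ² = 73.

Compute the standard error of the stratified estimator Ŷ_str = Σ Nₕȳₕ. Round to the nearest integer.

4861

Var(Ŷ_str) = Σₕ Nₕ²(1 − fₕ)sₕ²/nₕ.
Central: 11344²·(1 − 760/11344)·57.37/760 = 9.0633198 × 10^6.
North: 10904²·(1 − 565/10904)·73/565 = 1.4565949 × 10^7.
Sum = 2.3629269 × 10^7.
SE = √(2.3629269 × 10^7) = 4861.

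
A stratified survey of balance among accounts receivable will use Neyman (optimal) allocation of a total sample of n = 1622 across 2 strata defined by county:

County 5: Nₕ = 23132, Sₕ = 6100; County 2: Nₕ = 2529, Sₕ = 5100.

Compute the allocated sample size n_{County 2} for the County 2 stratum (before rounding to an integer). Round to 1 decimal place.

Neyman allocation: nₕ = n·NₕSₕ / Σⱼ NⱼSⱼ.
Σ NⱼSⱼ = 23132·6100 + 2529·5100 = 1.540031 × 10^8.
n_{County 2} = 1622·2529·5100 / (1.540031 × 10^8) = 135.8.

135.8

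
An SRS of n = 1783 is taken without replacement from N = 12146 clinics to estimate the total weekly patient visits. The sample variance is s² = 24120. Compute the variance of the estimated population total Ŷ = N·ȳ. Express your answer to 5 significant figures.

Var(Ŷ) = N²·Var(ȳ) = N²·(1 − n/N)·s²/n.
f = 1783/12146 = 0.14679730; Var(ȳ) = 0.85320270·24120/1783 = 11.541923.
Var(Ŷ) = 12146² · 11.541923 = 1.7027258 × 10^9.

1.7027 × 10^9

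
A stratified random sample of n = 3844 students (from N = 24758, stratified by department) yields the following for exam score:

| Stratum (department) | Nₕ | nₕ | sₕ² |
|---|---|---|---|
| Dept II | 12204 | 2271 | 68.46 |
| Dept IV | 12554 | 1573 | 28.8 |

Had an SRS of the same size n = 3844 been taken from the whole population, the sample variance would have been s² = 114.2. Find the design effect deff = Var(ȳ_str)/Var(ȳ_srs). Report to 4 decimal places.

Var(ȳ_str) = Σ Wₕ²(1−fₕ)sₕ²/nₕ with Wₕ = Nₕ/24758:
  Dept II: (12204/24758)²·(1−2271/12204)·68.46/2271 = 0.0059617159
  Dept IV: (12554/24758)²·(1−1573/12554)·28.8/1573 = 0.0041177186
  → Var(ȳ_str) = 0.010079435.
Var(ȳ_srs) = (1 − 3844/24758)·114.2/3844 = 0.025095986.
deff = 0.010079435 / 0.025095986 = 0.4016.

0.4016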